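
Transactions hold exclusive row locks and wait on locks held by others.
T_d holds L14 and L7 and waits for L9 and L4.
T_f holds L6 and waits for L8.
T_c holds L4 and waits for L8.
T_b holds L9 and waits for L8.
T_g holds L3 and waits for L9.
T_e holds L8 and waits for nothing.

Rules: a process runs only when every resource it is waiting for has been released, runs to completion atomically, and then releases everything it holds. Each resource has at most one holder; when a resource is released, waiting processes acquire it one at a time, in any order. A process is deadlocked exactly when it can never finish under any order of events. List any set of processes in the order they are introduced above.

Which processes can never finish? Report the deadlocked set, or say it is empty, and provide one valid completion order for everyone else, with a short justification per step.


The deadlocked set is empty.
Key observation: there is no circular wait here — follow any chain and it reaches a process that is free to run now.
A valid finishing order for the others: T_e, T_b, T_g, T_f, T_c, T_d.
Step-by-step check:
  T_e waits on nothing -> runs at once and releases L8
  T_b waits on L8 — all released -> runs and releases L9
  T_g waits on L9 — all released -> runs and releases L3
  T_f waits on L8 — all released -> runs and releases L6
  T_c waits on L8 — all released -> runs and releases L4
  T_d waits on L9 and L4 — all released -> runs and releases L14 and L7


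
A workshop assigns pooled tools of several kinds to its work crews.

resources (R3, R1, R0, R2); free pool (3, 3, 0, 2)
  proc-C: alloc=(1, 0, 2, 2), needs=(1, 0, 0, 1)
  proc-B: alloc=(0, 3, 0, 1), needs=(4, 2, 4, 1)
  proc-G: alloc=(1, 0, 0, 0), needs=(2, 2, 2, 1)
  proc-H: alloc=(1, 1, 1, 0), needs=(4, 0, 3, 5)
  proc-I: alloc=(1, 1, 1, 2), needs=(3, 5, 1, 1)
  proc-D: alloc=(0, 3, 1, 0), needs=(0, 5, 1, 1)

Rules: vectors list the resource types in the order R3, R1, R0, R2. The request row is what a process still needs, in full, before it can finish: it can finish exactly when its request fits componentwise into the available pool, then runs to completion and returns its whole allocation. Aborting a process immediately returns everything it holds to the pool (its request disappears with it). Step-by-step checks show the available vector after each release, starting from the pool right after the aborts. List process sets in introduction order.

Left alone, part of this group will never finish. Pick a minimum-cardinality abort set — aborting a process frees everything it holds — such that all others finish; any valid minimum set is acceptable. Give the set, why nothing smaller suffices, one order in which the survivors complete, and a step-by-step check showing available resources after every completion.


Minimum abort set: proc-D.
Key observation: no ordering could ever have run proc-I before the abort of proc-D; with (0, 3, 1, 0) back in the pool it fits at step 1.
Minimality: the empty abort set fails — the state is deadlocked as it stands.
One survivor order: proc-I, proc-C, proc-H, proc-G, proc-B. Verifying each step (post-abort pool first):
  pool = (3, 6, 1, 2)
  proc-I: need (3, 5, 1, 1) fits (3, 6, 1, 2); releases (1, 1, 1, 2), pool now (4, 7, 2, 4)
  proc-C: need (1, 0, 0, 1) fits (4, 7, 2, 4); releases (1, 0, 2, 2), pool now (5, 7, 4, 6)
  proc-H: need (4, 0, 3, 5) fits (5, 7, 4, 6); releases (1, 1, 1, 0), pool now (6, 8, 5, 6)
  proc-G: need (2, 2, 2, 1) fits (6, 8, 5, 6); releases (1, 0, 0, 0), pool now (7, 8, 5, 6)
  proc-B: need (4, 2, 4, 1) fits (7, 8, 5, 6); releases (0, 3, 0, 1), pool now (7, 11, 5, 7)


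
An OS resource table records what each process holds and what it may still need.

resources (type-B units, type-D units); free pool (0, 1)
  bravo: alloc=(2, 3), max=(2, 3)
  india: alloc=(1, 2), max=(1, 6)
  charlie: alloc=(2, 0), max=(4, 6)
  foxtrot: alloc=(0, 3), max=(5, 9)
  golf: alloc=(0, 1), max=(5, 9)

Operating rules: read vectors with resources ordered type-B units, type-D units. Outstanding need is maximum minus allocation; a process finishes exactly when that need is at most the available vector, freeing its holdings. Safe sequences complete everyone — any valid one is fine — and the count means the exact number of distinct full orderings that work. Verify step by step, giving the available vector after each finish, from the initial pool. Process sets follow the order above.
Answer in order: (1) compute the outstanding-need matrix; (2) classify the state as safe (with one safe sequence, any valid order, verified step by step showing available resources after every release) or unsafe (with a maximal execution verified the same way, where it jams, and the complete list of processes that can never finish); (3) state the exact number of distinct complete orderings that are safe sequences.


(1) Need matrix, components ordered type-B units, type-D units:
  bravo: (0, 0)
  india: (0, 4)
  charlie: (2, 6)
  foxtrot: (5, 6)
  golf: (5, 8)
(2) The state is SAFE; one workable sequence: bravo, india, charlie, foxtrot, golf.
Key observation: india marks the first exact bind of the order: its need (0, 4) fits the free (2, 4) with zero slack on a requested resource.
Verifying each step:
  pool = (0, 1)
  run bravo (needs (0, 0), free (0, 1)); after release of (2, 3) the pool is (2, 4)
  run india (needs (0, 4), free (2, 4)); after release of (1, 2) the pool is (3, 6)
  run charlie (needs (2, 6), free (3, 6)); after release of (2, 0) the pool is (5, 6)
  run foxtrot (needs (5, 6), free (5, 6)); after release of (0, 3) the pool is (5, 9)
  run golf (needs (5, 8), free (5, 9)); after release of (0, 1) the pool is (5, 10)
(3) The exact count: 1 of the possible complete orderings is a safe sequence.


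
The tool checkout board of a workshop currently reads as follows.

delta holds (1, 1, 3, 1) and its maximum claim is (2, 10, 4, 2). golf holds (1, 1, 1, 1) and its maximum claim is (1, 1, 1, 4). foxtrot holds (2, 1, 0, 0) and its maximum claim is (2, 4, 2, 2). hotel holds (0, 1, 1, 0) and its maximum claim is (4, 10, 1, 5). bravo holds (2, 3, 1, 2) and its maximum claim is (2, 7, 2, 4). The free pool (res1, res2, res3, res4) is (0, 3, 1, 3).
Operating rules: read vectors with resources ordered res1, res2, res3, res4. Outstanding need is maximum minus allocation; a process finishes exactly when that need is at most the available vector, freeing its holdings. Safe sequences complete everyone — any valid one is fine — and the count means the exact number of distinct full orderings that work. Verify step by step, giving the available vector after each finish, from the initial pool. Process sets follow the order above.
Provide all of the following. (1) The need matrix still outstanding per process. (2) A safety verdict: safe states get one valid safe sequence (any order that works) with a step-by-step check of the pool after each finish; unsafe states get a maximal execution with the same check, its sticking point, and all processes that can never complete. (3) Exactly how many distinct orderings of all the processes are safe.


(1) Need matrix, components ordered res1, res2, res3, res4:
  delta: (1, 9, 1, 1)
  golf: (0, 0, 0, 3)
  foxtrot: (0, 3, 2, 2)
  hotel: (4, 9, 0, 5)
  bravo: (0, 4, 1, 2)
(2) The state is UNSAFE.
Key observation: the pool after golf, foxtrot, bravo is (5, 8, 3, 6); every surviving request exceeds it in res2, so progress ends there.
Going as far as possible: golf, foxtrot, bravo; after that, nothing fits. Step-by-step check:
  pool = (0, 3, 1, 3)
  golf needs (0, 0, 0, 3) <= (0, 3, 1, 3) -> finishes; pool += (1, 1, 1, 1) = (1, 4, 2, 4)
  foxtrot needs (0, 3, 2, 2) <= (1, 4, 2, 4) -> finishes; pool += (2, 1, 0, 0) = (3, 5, 2, 4)
  bravo needs (0, 4, 1, 2) <= (3, 5, 2, 4) -> finishes; pool += (2, 3, 1, 2) = (5, 8, 3, 6)
  delta still needs (1, 9, 1, 1) but only (5, 8, 3, 6) is free — short on res2
  hotel still needs (4, 9, 0, 5) but only (5, 8, 3, 6) is free — short on res2
Never able to finish: delta and hotel.
(3) Precisely 0 of the possible complete orderings are safe sequences.


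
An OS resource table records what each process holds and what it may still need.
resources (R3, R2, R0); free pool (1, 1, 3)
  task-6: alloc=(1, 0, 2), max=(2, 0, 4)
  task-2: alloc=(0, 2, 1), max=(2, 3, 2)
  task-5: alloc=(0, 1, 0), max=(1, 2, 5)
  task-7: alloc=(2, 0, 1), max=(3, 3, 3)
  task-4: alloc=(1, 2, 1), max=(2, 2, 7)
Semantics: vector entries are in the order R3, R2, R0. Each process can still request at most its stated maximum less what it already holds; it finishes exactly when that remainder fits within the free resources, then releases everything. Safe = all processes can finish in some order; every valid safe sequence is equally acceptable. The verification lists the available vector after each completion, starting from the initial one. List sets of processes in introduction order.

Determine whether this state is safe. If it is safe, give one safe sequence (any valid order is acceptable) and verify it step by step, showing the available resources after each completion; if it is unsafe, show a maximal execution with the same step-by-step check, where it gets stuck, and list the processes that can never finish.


SAFE — a valid safe sequence is task-6, task-2, task-5, task-7, task-4.
Key observation: the first exact fit in this order is task-6 — it needs (1, 0, 2) with (1, 1, 3) free, meeting a requested resource to the last unit.
Verifying each step:
  pool = (1, 1, 3)
  task-6: need (1, 0, 2) fits (1, 1, 3); releases (1, 0, 2), pool now (2, 1, 5)
  task-2: need (2, 1, 1) fits (2, 1, 5); releases (0, 2, 1), pool now (2, 3, 6)
  task-5: need (1, 1, 5) fits (2, 3, 6); releases (0, 1, 0), pool now (2, 4, 6)
  task-7: need (1, 3, 2) fits (2, 4, 6); releases (2, 0, 1), pool now (4, 4, 7)
  task-4: need (1, 0, 6) fits (4, 4, 7); releases (1, 2, 1), pool now (5, 6, 8)


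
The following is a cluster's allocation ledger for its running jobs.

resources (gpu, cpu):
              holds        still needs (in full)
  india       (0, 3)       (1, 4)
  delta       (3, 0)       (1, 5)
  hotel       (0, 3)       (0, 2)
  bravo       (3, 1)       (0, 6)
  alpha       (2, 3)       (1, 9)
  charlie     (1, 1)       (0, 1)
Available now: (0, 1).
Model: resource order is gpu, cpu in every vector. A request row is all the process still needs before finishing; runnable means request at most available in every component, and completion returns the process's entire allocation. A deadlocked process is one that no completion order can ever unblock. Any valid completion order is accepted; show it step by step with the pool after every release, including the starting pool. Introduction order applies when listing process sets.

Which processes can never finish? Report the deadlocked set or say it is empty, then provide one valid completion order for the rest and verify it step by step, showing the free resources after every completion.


Nothing here is deadlocked.
Key observation: charlie fits the free pool immediately, and its release cascades until everyone finishes.
A valid finishing order for the others: charlie, hotel, india, delta, bravo, alpha. Walking it through:
  pool = (0, 1)
  charlie: need (0, 1) fits (0, 1); releases (1, 1), pool now (1, 2)
  hotel: need (0, 2) fits (1, 2); releases (0, 3), pool now (1, 5)
  india: need (1, 4) fits (1, 5); releases (0, 3), pool now (1, 8)
  delta: need (1, 5) fits (1, 8); releases (3, 0), pool now (4, 8)
  bravo: need (0, 6) fits (4, 8); releases (3, 1), pool now (7, 9)
  alpha: need (1, 9) fits (7, 9); releases (2, 3), pool now (9, 12)


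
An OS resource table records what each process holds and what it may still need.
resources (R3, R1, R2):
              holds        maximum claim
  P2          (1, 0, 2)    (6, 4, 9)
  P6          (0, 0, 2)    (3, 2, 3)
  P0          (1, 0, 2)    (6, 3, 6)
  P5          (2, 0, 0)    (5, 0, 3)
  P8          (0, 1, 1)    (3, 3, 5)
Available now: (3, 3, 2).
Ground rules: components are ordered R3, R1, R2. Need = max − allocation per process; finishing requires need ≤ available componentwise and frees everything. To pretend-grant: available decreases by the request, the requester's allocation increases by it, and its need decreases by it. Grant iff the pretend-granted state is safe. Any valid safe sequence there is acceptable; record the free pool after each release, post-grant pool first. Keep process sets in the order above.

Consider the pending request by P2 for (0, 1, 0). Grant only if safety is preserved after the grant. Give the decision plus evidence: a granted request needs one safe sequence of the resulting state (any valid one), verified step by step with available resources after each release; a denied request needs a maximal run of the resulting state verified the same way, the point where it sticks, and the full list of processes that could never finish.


GRANT. The post-grant state is safe; one safe sequence: P6, P8, P5, P0, P2.
Key observation: the transfer keeps a workable pool ((3, 2, 2)); P6 starts the safe sequence.
Step-by-step check of the post-grant state:
  pool = (3, 2, 2)
  P6 needs (3, 2, 1) <= (3, 2, 2) -> finishes; pool += (0, 0, 2) = (3, 2, 4)
  P8 needs (3, 2, 4) <= (3, 2, 4) -> finishes; pool += (0, 1, 1) = (3, 3, 5)
  P5 needs (3, 0, 3) <= (3, 3, 5) -> finishes; pool += (2, 0, 0) = (5, 3, 5)
  P0 needs (5, 3, 4) <= (5, 3, 5) -> finishes; pool += (1, 0, 2) = (6, 3, 7)
  P2 needs (5, 3, 7) <= (6, 3, 7) -> finishes; pool += (1, 1, 2) = (7, 4, 9)


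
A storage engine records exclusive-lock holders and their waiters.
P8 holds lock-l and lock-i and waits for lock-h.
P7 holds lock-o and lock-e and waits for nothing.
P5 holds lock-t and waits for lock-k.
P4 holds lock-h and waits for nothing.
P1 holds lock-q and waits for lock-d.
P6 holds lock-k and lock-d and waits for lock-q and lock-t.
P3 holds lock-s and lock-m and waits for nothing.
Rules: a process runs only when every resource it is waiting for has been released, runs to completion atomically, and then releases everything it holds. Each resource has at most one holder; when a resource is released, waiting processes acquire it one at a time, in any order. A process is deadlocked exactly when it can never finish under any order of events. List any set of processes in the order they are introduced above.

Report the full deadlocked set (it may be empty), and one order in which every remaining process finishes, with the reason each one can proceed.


The deadlocked set is P5, P1 and P6.
Key observation: along P5 -> P6 -> P5, each member waits on what the next one holds — a deadlock; P1 is caught in further circular waits.
The rest can finish in the order P4, P8, P3, P7.
Step-by-step check:
  P4 waits on nothing -> runs at once and releases lock-h
  run P8 (all its waits — lock-h — are resolved); releases lock-l and lock-i
  P3 waits on nothing -> runs at once and releases lock-s and lock-m
  P7 waits on nothing -> runs at once and releases lock-o and lock-e


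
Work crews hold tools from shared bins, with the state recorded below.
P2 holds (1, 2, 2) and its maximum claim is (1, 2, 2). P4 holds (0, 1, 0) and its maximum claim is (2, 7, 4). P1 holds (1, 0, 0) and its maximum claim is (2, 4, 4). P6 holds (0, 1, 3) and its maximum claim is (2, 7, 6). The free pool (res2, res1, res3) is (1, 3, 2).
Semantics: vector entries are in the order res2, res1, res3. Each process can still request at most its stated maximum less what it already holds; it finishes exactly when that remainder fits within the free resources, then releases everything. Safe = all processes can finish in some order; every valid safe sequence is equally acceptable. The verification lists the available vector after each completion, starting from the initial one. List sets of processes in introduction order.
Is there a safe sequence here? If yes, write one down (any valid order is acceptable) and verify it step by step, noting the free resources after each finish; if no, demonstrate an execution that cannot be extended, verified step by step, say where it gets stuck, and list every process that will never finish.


UNSAFE.
Key observation: P2, P1 can finish, but then (3, 5, 4) is all there is, and the blocked group's res1 demands exceed it.
The run P2, P1 cannot be extended any further. Verifying each step:
  pool = (1, 3, 2)
  run P2 (needs (0, 0, 0), free (1, 3, 2)); after release of (1, 2, 2) the pool is (2, 5, 4)
  run P1 (needs (1, 4, 4), free (2, 5, 4)); after release of (1, 0, 0) the pool is (3, 5, 4)
  P4 still needs (2, 6, 4) but only (3, 5, 4) is free — short on res1
  P6 still needs (2, 6, 3) but only (3, 5, 4) is free — short on res1
Permanently blocked: P4 and P6.


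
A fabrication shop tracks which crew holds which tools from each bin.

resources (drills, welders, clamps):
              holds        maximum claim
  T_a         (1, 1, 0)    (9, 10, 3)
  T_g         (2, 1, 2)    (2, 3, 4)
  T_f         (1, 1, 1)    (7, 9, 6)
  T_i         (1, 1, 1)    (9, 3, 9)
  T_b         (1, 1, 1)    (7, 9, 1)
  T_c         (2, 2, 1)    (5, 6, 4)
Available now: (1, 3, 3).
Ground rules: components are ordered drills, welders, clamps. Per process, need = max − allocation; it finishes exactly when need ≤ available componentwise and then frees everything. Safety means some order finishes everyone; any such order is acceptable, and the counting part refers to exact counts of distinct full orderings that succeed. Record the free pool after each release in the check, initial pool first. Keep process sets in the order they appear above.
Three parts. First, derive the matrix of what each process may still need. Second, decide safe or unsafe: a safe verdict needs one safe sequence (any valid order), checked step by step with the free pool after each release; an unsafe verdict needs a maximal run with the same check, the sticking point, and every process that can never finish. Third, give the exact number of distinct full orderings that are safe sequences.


(1) Outstanding need per process (order drills, welders, clamps):
  T_a: (8, 9, 3)
  T_g: (0, 2, 2)
  T_f: (6, 8, 5)
  T_i: (8, 2, 8)
  T_b: (6, 8, 0)
  T_c: (3, 4, 3)
(2) UNSAFE.
Key observation: the pool after T_g, T_c is (5, 6, 6); every surviving request exceeds it in drills, so progress ends there.
The run T_g, T_c cannot be extended any further. Walking it through:
  pool = (1, 3, 3)
  run T_g (needs (0, 2, 2), free (1, 3, 3)); after release of (2, 1, 2) the pool is (3, 4, 5)
  run T_c (needs (3, 4, 3), free (3, 4, 5)); after release of (2, 2, 1) the pool is (5, 6, 6)
  blocked: T_a wants (8, 9, 3), pool (5, 6, 6) — not enough drills and welders
  blocked: T_f wants (6, 8, 5), pool (5, 6, 6) — not enough drills and welders
  blocked: T_i wants (8, 2, 8), pool (5, 6, 6) — not enough drills and clamps
  blocked: T_b wants (6, 8, 0), pool (5, 6, 6) — not enough drills and welders
Permanently blocked: T_a, T_f, T_i and T_b.
(3) Precisely 0 of the possible complete orderings are safe sequences.


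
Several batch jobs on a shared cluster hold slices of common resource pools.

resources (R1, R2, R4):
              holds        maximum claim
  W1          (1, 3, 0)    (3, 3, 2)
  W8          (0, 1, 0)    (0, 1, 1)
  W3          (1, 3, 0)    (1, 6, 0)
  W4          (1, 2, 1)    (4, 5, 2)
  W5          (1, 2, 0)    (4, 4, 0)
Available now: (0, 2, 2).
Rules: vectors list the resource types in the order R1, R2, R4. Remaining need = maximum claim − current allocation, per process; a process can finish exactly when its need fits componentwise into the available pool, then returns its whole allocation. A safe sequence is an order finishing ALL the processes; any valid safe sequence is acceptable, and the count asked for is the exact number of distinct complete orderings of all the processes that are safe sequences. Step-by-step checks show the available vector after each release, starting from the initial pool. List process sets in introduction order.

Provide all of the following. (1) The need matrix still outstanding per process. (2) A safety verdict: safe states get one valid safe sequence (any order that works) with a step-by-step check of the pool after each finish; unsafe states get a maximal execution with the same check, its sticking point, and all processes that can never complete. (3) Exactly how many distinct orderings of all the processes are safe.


(1) Remaining need (order R1, R2, R4):
  W1: (2, 0, 2)
  W8: (0, 0, 1)
  W3: (0, 3, 0)
  W4: (3, 3, 1)
  W5: (3, 2, 0)
(2) UNSAFE.
Key observation: once W8, W3 finish, the pool peaks at (1, 6, 2) — and every remaining process still needs more R1 than that.
Going as far as possible: W8, W3; after that, nothing fits. Walking it through:
  pool = (0, 2, 2)
  W8 needs (0, 0, 1) <= (0, 2, 2) -> finishes; pool += (0, 1, 0) = (0, 3, 2)
  W3 needs (0, 3, 0) <= (0, 3, 2) -> finishes; pool += (1, 3, 0) = (1, 6, 2)
  blocked: W1 wants (2, 0, 2), pool (1, 6, 2) — not enough R1
  blocked: W4 wants (3, 3, 1), pool (1, 6, 2) — not enough R1
  blocked: W5 wants (3, 2, 0), pool (1, 6, 2) — not enough R1
Never able to finish: W1, W4 and W5.
(3) Precisely 0 of the possible complete orderings are safe sequences.


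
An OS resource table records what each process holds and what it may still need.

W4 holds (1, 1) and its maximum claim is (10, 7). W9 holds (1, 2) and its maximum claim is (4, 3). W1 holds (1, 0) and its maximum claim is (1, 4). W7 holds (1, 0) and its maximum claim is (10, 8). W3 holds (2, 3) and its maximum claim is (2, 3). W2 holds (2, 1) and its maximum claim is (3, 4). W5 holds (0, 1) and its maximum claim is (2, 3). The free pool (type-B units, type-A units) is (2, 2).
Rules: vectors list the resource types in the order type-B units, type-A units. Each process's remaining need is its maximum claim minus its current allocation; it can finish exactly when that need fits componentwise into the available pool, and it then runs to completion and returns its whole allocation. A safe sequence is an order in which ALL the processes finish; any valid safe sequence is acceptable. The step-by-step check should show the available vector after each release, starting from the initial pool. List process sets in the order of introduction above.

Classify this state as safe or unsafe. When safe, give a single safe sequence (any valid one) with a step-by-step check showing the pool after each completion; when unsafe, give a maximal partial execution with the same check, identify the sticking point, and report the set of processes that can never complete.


UNSAFE — no complete ordering exists.
Key observation: the pool after W5, W2, W9, W3, W1 is (8, 9); every surviving request exceeds it in type-B units, so progress ends there.
Going as far as possible: W5, W2, W9, W3, W1; after that, nothing fits. Walking it through:
  pool = (2, 2)
  W5 needs (2, 2) <= (2, 2) -> finishes; pool += (0, 1) = (2, 3)
  W2 needs (1, 3) <= (2, 3) -> finishes; pool += (2, 1) = (4, 4)
  W9 needs (3, 1) <= (4, 4) -> finishes; pool += (1, 2) = (5, 6)
  W3 needs (0, 0) <= (5, 6) -> finishes; pool += (2, 3) = (7, 9)
  W1 needs (0, 4) <= (7, 9) -> finishes; pool += (1, 0) = (8, 9)
  blocked: W4 wants (9, 6), pool (8, 9) — not enough type-B units
  blocked: W7 wants (9, 8), pool (8, 9) — not enough type-B units
Permanently blocked: W4 and W7.


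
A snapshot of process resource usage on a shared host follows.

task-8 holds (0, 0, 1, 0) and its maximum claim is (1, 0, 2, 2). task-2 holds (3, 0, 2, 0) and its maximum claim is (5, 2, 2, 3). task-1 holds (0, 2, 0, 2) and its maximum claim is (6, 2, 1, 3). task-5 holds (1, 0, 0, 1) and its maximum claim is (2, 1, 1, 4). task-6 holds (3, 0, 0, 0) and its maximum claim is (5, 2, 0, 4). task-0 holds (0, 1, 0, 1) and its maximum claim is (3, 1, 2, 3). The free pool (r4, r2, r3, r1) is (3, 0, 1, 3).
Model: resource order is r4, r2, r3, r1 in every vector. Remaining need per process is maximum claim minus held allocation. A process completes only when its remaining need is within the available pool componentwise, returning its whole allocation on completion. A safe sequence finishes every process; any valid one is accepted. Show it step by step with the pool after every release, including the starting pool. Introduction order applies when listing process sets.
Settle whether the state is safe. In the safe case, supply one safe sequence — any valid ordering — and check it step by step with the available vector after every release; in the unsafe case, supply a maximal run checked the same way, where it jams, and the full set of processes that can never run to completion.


UNSAFE — no complete ordering exists.
Key observation: after task-8, task-0, task-5 the pool peaks at (4, 1, 2, 5), and each blocked process is short somewhere: task-2 on r2; task-1 on r4; task-6 on r2.
Going as far as possible: task-8, task-0, task-5; after that, nothing fits. Walking it through:
  pool = (3, 0, 1, 3)
  task-8 needs (1, 0, 1, 2) <= (3, 0, 1, 3) -> finishes; pool += (0, 0, 1, 0) = (3, 0, 2, 3)
  task-0 needs (3, 0, 2, 2) <= (3, 0, 2, 3) -> finishes; pool += (0, 1, 0, 1) = (3, 1, 2, 4)
  task-5 needs (1, 1, 1, 3) <= (3, 1, 2, 4) -> finishes; pool += (1, 0, 0, 1) = (4, 1, 2, 5)
  blocked: task-2 wants (2, 2, 0, 3), pool (4, 1, 2, 5) — not enough r2
  blocked: task-1 wants (6, 0, 1, 1), pool (4, 1, 2, 5) — not enough r4
  blocked: task-6 wants (2, 2, 0, 4), pool (4, 1, 2, 5) — not enough r2
Processes that can never finish: task-2, task-1 and task-6.


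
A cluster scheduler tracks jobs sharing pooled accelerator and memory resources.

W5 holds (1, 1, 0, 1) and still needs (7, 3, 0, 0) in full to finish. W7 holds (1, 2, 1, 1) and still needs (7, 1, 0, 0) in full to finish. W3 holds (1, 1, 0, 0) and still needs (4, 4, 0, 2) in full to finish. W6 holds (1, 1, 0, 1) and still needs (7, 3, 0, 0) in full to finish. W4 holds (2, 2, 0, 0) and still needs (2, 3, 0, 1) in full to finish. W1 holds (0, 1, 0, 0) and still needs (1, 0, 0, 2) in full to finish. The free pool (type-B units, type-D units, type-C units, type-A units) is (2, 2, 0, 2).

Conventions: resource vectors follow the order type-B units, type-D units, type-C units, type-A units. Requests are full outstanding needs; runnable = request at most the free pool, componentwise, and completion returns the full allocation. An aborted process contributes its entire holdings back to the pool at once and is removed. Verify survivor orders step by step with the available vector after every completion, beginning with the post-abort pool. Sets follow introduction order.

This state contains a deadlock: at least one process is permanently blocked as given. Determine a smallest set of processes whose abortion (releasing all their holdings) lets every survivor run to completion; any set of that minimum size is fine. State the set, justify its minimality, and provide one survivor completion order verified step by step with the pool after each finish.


Minimum abort set: W5 and W6.
Key observation: W7 was stuck for good until W5 and W6 gave back (2, 2, 0, 2); in the order shown it finishes at step 4.
No one abort is enough; case by case: W5 alone leaves W7 blocked (short on type-B units); W7 alone leaves W5 blocked (short on type-B units); W3 alone leaves W5 blocked (short on type-B units); W6 alone leaves W5 blocked (short on type-B units); W4 alone leaves W5 blocked (short on type-B units); W1 alone leaves W5 blocked (short on type-B units).
The survivors complete as W1, W3, W4, W7. Check, step by step (starting from the post-abort pool):
  pool = (4, 4, 0, 4)
  W1: need (1, 0, 0, 2) fits (4, 4, 0, 4); releases (0, 1, 0, 0), pool now (4, 5, 0, 4)
  W3: need (4, 4, 0, 2) fits (4, 5, 0, 4); releases (1, 1, 0, 0), pool now (5, 6, 0, 4)
  W4: need (2, 3, 0, 1) fits (5, 6, 0, 4); releases (2, 2, 0, 0), pool now (7, 8, 0, 4)
  W7: need (7, 1, 0, 0) fits (7, 8, 0, 4); releases (1, 2, 1, 1), pool now (8, 10, 1, 5)


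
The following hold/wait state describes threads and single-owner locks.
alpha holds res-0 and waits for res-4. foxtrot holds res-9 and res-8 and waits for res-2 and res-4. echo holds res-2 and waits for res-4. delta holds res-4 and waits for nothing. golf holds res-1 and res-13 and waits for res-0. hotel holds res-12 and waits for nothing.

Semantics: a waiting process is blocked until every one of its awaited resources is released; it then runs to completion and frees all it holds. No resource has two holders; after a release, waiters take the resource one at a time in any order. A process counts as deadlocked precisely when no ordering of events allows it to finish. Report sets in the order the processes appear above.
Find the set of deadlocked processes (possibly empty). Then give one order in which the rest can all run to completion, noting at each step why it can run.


No process is deadlocked.
Key observation: the waits form no ring: some process can always run, and its releases unblock the others one by one.
The rest can finish in the order delta, alpha, hotel, echo, golf, foxtrot.
Verifying each step:
  delta waits on nothing -> runs at once and releases res-4
  run alpha (all its waits — res-4 — are resolved); releases res-0
  hotel waits on nothing -> runs at once and releases res-12
  run echo (all its waits — res-4 — are resolved); releases res-2
  run golf (all its waits — res-0 — are resolved); releases res-1 and res-13
  run foxtrot (all its waits — res-2 and res-4 — are resolved); releases res-9 and res-8


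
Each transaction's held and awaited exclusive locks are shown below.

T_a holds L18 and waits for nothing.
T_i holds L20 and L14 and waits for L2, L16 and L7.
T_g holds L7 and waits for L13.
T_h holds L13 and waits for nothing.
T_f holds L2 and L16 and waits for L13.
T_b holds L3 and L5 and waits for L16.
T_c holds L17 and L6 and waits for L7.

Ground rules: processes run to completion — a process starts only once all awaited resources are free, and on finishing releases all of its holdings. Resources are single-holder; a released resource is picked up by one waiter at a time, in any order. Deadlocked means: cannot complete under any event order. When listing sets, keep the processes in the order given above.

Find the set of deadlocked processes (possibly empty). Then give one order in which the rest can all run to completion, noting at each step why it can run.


No process is deadlocked.
Key observation: the wait relation is loop-free; peeling off processes with no waits unwinds the whole state.
A valid finishing order for the others: T_h, T_g, T_f, T_c, T_a, T_i, T_b.
Verifying each step:
  run T_h (it waits on nothing); releases L13
  T_g: everything it awaited (L13) is free; runs, freeing L7
  T_f: everything it awaited (L13) is free; runs, freeing L2 and L16
  T_c: everything it awaited (L7) is free; runs, freeing L17 and L6
  run T_a (it waits on nothing); releases L18
  T_i: everything it awaited (L2, L16 and L7) is free; runs, freeing L20 and L14
  T_b: everything it awaited (L16) is free; runs, freeing L3 and L5


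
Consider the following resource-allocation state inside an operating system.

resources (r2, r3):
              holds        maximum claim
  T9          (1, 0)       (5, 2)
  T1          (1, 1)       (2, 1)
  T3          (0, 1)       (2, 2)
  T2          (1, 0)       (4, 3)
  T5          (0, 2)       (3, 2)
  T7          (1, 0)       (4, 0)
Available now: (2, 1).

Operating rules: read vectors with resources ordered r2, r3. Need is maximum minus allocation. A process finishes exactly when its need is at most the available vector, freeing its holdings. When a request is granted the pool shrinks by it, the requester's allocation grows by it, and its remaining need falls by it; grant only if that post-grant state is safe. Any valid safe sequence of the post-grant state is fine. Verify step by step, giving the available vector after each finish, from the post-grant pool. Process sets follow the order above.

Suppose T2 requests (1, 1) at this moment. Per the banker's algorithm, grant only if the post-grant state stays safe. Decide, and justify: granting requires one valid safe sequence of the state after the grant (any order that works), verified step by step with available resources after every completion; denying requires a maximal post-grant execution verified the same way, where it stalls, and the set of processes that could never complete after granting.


GRANT. The post-grant state is safe; one safe sequence: T1, T3, T2, T9, T7, T5.
Key observation: even at the reduced pool (1, 0), T1 fits immediately, so safety survives the grant.
Step-by-step check of the post-grant state:
  pool = (1, 0)
  run T1 (needs (1, 0), free (1, 0)); after release of (1, 1) the pool is (2, 1)
  run T3 (needs (2, 1), free (2, 1)); after release of (0, 1) the pool is (2, 2)
  run T2 (needs (2, 2), free (2, 2)); after release of (2, 1) the pool is (4, 3)
  run T9 (needs (4, 2), free (4, 3)); after release of (1, 0) the pool is (5, 3)
  run T7 (needs (3, 0), free (5, 3)); after release of (1, 0) the pool is (6, 3)
  run T5 (needs (3, 0), free (6, 3)); after release of (0, 2) the pool is (6, 5)


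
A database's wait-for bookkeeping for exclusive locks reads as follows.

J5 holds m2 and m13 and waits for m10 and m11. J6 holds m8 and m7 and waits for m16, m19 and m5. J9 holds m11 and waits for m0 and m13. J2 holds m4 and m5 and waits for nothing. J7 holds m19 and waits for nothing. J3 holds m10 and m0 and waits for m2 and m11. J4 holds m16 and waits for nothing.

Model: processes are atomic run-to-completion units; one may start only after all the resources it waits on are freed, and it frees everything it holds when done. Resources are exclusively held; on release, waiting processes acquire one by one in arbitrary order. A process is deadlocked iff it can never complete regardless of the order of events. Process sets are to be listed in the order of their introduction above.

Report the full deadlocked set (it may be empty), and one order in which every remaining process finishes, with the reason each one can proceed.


The deadlocked set is J5, J9 and J3.
Key observation: the loop J5 -> J9 -> J5 blocks itself forever; J3 is caught in further circular waits.
One completion order for the rest: J2, J4, J7, J6.
Step-by-step check:
  J2: no waits; runs immediately, freeing m4 and m5
  J4: no waits; runs immediately, freeing m16
  J7: no waits; runs immediately, freeing m19
  run J6 (all its waits — m16, m19 and m5 — are resolved); releases m8 and m7


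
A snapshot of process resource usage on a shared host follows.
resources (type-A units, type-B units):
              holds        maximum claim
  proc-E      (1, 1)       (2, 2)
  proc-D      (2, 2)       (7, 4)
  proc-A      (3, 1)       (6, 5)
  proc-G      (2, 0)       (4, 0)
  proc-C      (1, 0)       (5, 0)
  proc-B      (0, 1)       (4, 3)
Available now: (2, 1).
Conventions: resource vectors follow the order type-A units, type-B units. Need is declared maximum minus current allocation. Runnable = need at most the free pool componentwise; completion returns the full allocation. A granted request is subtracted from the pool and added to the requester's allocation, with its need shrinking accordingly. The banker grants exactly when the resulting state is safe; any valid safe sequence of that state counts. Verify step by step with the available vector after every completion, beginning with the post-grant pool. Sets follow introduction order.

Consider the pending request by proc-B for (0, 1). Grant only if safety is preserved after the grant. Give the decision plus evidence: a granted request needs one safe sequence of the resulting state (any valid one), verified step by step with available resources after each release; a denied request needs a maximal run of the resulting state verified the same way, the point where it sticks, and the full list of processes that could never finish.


DENY — the pretend-granted state is unsafe.
Key observation: after proc-G, proc-C complete, (5, 0) is the best the pool ever gets, yet each leftover process wants more type-B units.
After a pretend grant, a maximal execution: proc-G, proc-C — then nothing else fits. Verifying each step:
  pool = (2, 0)
  proc-G needs (2, 0) <= (2, 0) -> finishes; pool += (2, 0) = (4, 0)
  proc-C needs (4, 0) <= (4, 0) -> finishes; pool += (1, 0) = (5, 0)
  blocked: proc-E wants (1, 1), pool (5, 0) — not enough type-B units
  blocked: proc-D wants (5, 2), pool (5, 0) — not enough type-B units
  blocked: proc-A wants (3, 4), pool (5, 0) — not enough type-B units
  blocked: proc-B wants (4, 1), pool (5, 0) — not enough type-B units
Post-grant, the permanently blocked set is proc-E, proc-D, proc-A and proc-B.


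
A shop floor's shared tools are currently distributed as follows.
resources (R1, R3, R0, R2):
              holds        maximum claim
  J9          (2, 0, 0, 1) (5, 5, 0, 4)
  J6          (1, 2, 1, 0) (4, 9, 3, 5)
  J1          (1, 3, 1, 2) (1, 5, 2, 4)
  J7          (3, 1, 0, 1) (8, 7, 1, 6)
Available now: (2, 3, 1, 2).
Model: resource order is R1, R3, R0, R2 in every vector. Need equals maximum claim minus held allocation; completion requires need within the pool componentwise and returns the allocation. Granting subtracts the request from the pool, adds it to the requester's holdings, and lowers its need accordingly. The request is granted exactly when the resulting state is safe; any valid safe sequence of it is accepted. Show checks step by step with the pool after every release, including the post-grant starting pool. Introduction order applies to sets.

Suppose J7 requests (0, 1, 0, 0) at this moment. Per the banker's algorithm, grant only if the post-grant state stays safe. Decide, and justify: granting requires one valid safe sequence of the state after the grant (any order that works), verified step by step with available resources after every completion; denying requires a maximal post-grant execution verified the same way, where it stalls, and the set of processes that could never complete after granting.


GRANT: granting preserves safety; a valid post-grant sequence is J1, J9, J7, J6.
Key observation: after the grant the pool drops to (2, 2, 1, 2), which still lets J1 finish first and unwind the rest.
Verifying the post-grant state step by step:
  pool = (2, 2, 1, 2)
  run J1 (needs (0, 2, 1, 2), free (2, 2, 1, 2)); after release of (1, 3, 1, 2) the pool is (3, 5, 2, 4)
  run J9 (needs (3, 5, 0, 3), free (3, 5, 2, 4)); after release of (2, 0, 0, 1) the pool is (5, 5, 2, 5)
  run J7 (needs (5, 5, 1, 5), free (5, 5, 2, 5)); after release of (3, 2, 0, 1) the pool is (8, 7, 2, 6)
  run J6 (needs (3, 7, 2, 5), free (8, 7, 2, 6)); after release of (1, 2, 1, 0) the pool is (9, 9, 3, 6)


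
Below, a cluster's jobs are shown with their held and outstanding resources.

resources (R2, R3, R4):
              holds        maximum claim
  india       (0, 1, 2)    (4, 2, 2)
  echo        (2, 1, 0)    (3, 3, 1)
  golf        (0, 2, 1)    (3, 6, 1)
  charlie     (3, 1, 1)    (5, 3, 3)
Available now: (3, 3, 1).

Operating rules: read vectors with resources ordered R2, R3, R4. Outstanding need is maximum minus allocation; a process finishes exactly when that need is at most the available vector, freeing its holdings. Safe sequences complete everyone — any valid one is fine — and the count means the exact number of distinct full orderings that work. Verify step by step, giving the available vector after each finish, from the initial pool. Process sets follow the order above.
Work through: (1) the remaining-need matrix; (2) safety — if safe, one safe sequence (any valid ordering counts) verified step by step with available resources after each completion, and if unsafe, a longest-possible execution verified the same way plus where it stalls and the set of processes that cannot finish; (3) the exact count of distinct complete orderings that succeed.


(1) Outstanding need per process (order R2, R3, R4):
  india: (4, 1, 0)
  echo: (1, 2, 1)
  golf: (3, 4, 0)
  charlie: (2, 2, 2)
(2) SAFE — a valid safe sequence is echo, golf, india, charlie.
Key observation: the first exact fit in this order is echo — it needs (1, 2, 1) with (3, 3, 1) free, meeting a requested resource to the last unit.
Verifying each step:
  pool = (3, 3, 1)
  echo needs (1, 2, 1) <= (3, 3, 1) -> finishes; pool += (2, 1, 0) = (5, 4, 1)
  golf needs (3, 4, 0) <= (5, 4, 1) -> finishes; pool += (0, 2, 1) = (5, 6, 2)
  india needs (4, 1, 0) <= (5, 6, 2) -> finishes; pool += (0, 1, 2) = (5, 7, 4)
  charlie needs (2, 2, 2) <= (5, 7, 4) -> finishes; pool += (3, 1, 1) = (8, 8, 5)
(3) Precisely 4 of the possible complete orderings are safe sequences.
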